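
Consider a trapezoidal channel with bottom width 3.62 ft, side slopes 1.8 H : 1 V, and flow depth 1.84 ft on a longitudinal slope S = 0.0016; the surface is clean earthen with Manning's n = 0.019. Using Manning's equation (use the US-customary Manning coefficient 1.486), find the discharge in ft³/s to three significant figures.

A = (b + z·y)·y = (3.62 + 1.8×1.84)×1.84 = 12.75 ft²
P = b + 2y√(1+z²) = 3.62 + 2×1.84×√(1+1.8²) = 11.20 ft
R = A/P = 12.75/11.20 = 1.139 ft
Q = (1.486/n)·A·R^(2/3)·S^(1/2) = (1.486/0.019) × 12.75 × 1.139^(2/3) × 0.0016^(1/2) = 43.52 ft³/s

43.5 ft³/s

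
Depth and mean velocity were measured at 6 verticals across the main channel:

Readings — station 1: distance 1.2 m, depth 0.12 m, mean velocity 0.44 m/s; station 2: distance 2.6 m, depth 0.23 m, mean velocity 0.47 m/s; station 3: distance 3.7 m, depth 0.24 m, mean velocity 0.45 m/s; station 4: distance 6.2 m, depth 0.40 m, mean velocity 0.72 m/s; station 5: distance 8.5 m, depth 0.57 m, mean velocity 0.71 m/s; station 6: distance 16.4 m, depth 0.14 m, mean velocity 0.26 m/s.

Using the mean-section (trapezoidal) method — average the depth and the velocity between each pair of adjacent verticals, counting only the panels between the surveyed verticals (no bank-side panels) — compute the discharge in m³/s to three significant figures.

Panel 1-2: Δb = 1.4 m, d̄ = (0.12+0.23)/2 = 0.175, v̄ = (0.44+0.47)/2 = 0.455 → q = 1.4×0.175×0.455 = 0.1115 m³/s
Panel 2-3: Δb = 1.1 m, d̄ = (0.23+0.24)/2 = 0.235, v̄ = (0.47+0.45)/2 = 0.46 → q = 1.1×0.235×0.46 = 0.1189 m³/s
Panel 3-4: Δb = 2.5 m, d̄ = (0.24+0.40)/2 = 0.32, v̄ = (0.45+0.72)/2 = 0.585 → q = 2.5×0.32×0.585 = 0.4680 m³/s
Panel 4-5: Δb = 2.3 m, d̄ = (0.40+0.57)/2 = 0.485, v̄ = (0.72+0.71)/2 = 0.715 → q = 2.3×0.485×0.715 = 0.7976 m³/s
Panel 5-6: Δb = 7.9 m, d̄ = (0.57+0.14)/2 = 0.355, v̄ = (0.71+0.26)/2 = 0.485 → q = 7.9×0.355×0.485 = 1.360 m³/s
Q = Σ q = 2.856 m³/s

2.86 m³/s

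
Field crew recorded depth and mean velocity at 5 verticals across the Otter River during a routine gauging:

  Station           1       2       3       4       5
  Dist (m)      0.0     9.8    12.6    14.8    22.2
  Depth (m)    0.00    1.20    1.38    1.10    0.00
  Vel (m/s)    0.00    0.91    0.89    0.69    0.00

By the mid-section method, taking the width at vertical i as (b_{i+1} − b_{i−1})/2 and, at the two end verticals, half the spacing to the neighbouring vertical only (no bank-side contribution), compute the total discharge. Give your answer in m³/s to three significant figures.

w_2 = (12.6 − 0.0)/2 = 6.3 m; q_2 = 0.91 × 1.20 × 6.3 = 6.880 m³/s
w_3 = (14.8 − 9.8)/2 = 2.5 m; q_3 = 0.89 × 1.38 × 2.5 = 3.071 m³/s
w_4 = (22.2 − 12.6)/2 = 4.8 m; q_4 = 0.69 × 1.10 × 4.8 = 3.643 m³/s
Stations 1, 5 contribute zero (depth or velocity is 0).
Q = Σ qᵢ = 13.59 m³/s

13.6 m³/s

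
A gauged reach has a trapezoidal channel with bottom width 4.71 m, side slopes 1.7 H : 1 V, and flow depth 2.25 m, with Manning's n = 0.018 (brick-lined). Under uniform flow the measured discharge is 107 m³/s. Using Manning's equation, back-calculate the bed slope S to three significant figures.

A = (b + z·y)·y = (4.71 + 1.7×2.25)×2.25 = 19.20 m²
P = b + 2y√(1+z²) = 4.71 + 2×2.25×√(1+1.7²) = 13.59 m
R = A/P = 19.20/13.59 = 1.414 m
S = (Q·n / (1·A·R^(2/3)))² = (107×0.018 / (1×19.20×1.260))² = 0.006340

0.00634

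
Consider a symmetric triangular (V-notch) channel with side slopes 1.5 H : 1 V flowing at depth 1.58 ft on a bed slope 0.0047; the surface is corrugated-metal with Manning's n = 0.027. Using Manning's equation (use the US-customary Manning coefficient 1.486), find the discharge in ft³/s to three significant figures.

A = z·y² = 1.5×1.58² = 3.745 ft²
P = 2y√(1+z²) = 2×1.58×√(1+1.5²) = 5.697 ft
R = A/P = 3.745/5.697 = 0.6573 ft
Q = (1.486/n)·A·R^(2/3)·S^(1/2) = (1.486/0.027) × 3.745 × 0.6573^(2/3) × 0.0047^(1/2) = 10.68 ft³/s

10.7 ft³/s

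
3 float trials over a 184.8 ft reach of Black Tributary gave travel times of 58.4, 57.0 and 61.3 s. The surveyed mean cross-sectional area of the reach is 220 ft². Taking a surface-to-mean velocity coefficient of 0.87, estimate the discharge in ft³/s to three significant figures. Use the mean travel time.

601 ft³/s

t̄ = (58.4 + 57.0 + 61.3) / 3 = 58.9 s
v_surface = L / t̄ = 184.8 / 58.9 = 3.138 ft/s
v_mean = 0.87 × 3.138 = 2.730 ft/s
Q = A × v_mean = 220 × 2.730 = 600.5 ft³/s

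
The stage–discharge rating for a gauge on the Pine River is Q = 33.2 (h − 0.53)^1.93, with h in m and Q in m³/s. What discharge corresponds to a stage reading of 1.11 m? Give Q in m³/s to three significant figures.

Q = 33.2 × (1.11 − 0.53)^1.93 = 33.2 × 0.58^1.93 = 11.60 m³/s

11.6 m³/s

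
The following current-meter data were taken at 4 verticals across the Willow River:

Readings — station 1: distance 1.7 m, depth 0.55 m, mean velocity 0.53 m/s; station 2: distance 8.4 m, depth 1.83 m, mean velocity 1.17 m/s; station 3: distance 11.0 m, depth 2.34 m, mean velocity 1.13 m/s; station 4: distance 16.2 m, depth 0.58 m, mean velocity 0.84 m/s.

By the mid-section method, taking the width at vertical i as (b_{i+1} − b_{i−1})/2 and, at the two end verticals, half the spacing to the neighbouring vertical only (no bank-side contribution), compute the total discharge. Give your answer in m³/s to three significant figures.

22.5 m³/s

w_1 = (8.4 − 1.7)/2 = 3.35 m; q_1 = 0.53 × 0.55 × 3.35 = 0.9765 m³/s
w_2 = (11.0 − 1.7)/2 = 4.65 m; q_2 = 1.17 × 1.83 × 4.65 = 9.956 m³/s
w_3 = (16.2 − 8.4)/2 = 3.9 m; q_3 = 1.13 × 2.34 × 3.9 = 10.31 m³/s
w_4 = (16.2 − 11.0)/2 = 2.6 m; q_4 = 0.84 × 0.58 × 2.6 = 1.267 m³/s
Q = Σ qᵢ = 22.51 m³/s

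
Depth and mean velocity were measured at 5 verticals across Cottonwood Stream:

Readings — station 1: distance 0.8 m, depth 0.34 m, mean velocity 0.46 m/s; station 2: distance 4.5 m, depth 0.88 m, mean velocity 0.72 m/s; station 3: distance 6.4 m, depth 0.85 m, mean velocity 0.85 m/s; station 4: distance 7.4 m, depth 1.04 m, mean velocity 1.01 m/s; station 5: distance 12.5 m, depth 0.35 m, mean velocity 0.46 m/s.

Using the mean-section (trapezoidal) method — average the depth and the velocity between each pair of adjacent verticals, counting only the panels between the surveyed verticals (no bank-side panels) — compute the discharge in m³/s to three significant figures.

Panel 1-2: Δb = 3.7 m, d̄ = (0.34+0.88)/2 = 0.61, v̄ = (0.46+0.72)/2 = 0.59 → q = 3.7×0.61×0.59 = 1.332 m³/s
Panel 2-3: Δb = 1.9 m, d̄ = (0.88+0.85)/2 = 0.865, v̄ = (0.72+0.85)/2 = 0.785 → q = 1.9×0.865×0.785 = 1.290 m³/s
Panel 3-4: Δb = 1 m, d̄ = (0.85+1.04)/2 = 0.945, v̄ = (0.85+1.01)/2 = 0.93 → q = 1×0.945×0.93 = 0.8789 m³/s
Panel 4-5: Δb = 5.1 m, d̄ = (1.04+0.35)/2 = 0.695, v̄ = (1.01+0.46)/2 = 0.735 → q = 5.1×0.695×0.735 = 2.605 m³/s
Q = Σ q = 6.106 m³/s

6.11 m³/s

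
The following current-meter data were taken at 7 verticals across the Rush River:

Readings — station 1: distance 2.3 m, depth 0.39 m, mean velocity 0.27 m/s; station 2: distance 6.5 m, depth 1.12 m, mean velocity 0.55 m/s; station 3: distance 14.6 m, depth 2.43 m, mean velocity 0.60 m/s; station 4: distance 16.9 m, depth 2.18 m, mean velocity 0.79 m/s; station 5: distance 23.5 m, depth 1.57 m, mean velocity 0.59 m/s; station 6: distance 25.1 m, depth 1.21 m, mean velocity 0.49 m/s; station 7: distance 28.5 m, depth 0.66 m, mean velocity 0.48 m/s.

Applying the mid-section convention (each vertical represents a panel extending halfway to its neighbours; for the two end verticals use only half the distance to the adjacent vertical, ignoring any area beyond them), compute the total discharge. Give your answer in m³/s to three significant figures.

w_1 = (6.5 − 2.3)/2 = 2.1 m; q_1 = 0.27 × 0.39 × 2.1 = 0.2211 m³/s
w_2 = (14.6 − 2.3)/2 = 6.15 m; q_2 = 0.55 × 1.12 × 6.15 = 3.788 m³/s
w_3 = (16.9 − 6.5)/2 = 5.2 m; q_3 = 0.60 × 2.43 × 5.2 = 7.582 m³/s
w_4 = (23.5 − 14.6)/2 = 4.45 m; q_4 = 0.79 × 2.18 × 4.45 = 7.664 m³/s
w_5 = (25.1 − 16.9)/2 = 4.1 m; q_5 = 0.59 × 1.57 × 4.1 = 3.798 m³/s
w_6 = (28.5 − 23.5)/2 = 2.5 m; q_6 = 0.49 × 1.21 × 2.5 = 1.482 m³/s
w_7 = (28.5 − 25.1)/2 = 1.7 m; q_7 = 0.48 × 0.66 × 1.7 = 0.5386 m³/s
Q = Σ qᵢ = 25.07 m³/s

25.1 m³/s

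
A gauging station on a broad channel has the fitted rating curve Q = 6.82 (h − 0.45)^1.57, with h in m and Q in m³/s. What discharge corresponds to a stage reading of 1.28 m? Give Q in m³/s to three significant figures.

5.09 m³/s

Q = 6.82 × (1.28 − 0.45)^1.57 = 6.82 × 0.83^1.57 = 5.090 m³/s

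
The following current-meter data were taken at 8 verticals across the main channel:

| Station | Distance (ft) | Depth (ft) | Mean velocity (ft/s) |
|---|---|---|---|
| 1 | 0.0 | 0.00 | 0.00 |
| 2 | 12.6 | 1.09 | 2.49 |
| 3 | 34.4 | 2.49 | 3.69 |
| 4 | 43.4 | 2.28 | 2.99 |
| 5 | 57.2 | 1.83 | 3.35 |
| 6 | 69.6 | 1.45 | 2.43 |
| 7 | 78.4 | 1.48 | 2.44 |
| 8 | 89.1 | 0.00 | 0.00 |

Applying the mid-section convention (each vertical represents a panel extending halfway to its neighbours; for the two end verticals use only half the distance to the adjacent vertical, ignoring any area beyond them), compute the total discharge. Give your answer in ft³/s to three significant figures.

419 ft³/s

w_2 = (34.4 − 0.0)/2 = 17.2 ft; q_2 = 2.49 × 1.09 × 17.2 = 46.68 ft³/s
w_3 = (43.4 − 12.6)/2 = 15.4 ft; q_3 = 3.69 × 2.49 × 15.4 = 141.5 ft³/s
w_4 = (57.2 − 34.4)/2 = 11.4 ft; q_4 = 2.99 × 2.28 × 11.4 = 77.72 ft³/s
w_5 = (69.6 − 43.4)/2 = 13.1 ft; q_5 = 3.35 × 1.83 × 13.1 = 80.31 ft³/s
w_6 = (78.4 − 57.2)/2 = 10.6 ft; q_6 = 2.43 × 1.45 × 10.6 = 37.35 ft³/s
w_7 = (89.1 − 69.6)/2 = 9.75 ft; q_7 = 2.44 × 1.48 × 9.75 = 35.21 ft³/s
Stations 1, 8 contribute zero (depth or velocity is 0).
Q = Σ qᵢ = 418.8 ft³/s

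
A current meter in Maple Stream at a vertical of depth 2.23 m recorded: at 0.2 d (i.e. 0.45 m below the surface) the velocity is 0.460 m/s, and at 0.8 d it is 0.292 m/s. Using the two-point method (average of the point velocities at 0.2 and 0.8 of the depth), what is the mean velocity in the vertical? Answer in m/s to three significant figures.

0.376 m/s

v̄ = (0.460 + 0.292) / 2 = 0.3760 m/s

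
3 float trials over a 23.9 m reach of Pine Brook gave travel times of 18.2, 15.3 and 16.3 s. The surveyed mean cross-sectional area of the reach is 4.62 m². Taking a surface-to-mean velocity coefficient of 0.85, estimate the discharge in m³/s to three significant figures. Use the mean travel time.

5.65 m³/s

t̄ = (18.2 + 15.3 + 16.3) / 3 = 16.6 s
v_surface = L / t̄ = 23.9 / 16.6 = 1.440 m/s
v_mean = 0.85 × 1.440 = 1.224 m/s
Q = A × v_mean = 4.62 × 1.224 = 5.654 m³/s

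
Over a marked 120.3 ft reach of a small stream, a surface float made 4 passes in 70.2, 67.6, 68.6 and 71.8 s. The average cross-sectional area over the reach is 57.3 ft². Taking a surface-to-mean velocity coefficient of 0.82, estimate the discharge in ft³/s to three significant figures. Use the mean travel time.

t̄ = (70.2 + 67.6 + 68.6 + 71.8) / 4 = 69.55 s
v_surface = L / t̄ = 120.3 / 69.55 = 1.730 ft/s
v_mean = 0.82 × 1.730 = 1.418 ft/s
Q = A × v_mean = 57.3 × 1.418 = 81.27 ft³/s

81.3 ft³/s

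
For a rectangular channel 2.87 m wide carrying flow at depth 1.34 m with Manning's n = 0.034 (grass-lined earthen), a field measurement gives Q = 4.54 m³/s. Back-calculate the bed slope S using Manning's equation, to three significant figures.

A = b·y = 2.87 × 1.34 = 3.846 m²
P = b + 2y = 2.87 + 2×1.34 = 5.550 m
R = A/P = 3.846/5.550 = 0.6929 m
S = (Q·n / (1·A·R^(2/3)))² = (4.54×0.034 / (1×3.846×0.7831))² = 0.002627

0.00263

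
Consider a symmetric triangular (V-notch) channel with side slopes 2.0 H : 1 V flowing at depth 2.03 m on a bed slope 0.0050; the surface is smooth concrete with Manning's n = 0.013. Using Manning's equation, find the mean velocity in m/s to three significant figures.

5.10 m/s

A = z·y² = 2.0×2.03² = 8.242 m²
P = 2y√(1+z²) = 2×2.03×√(1+2.0²) = 9.078 m
R = A/P = 8.242/9.078 = 0.9078 m
Q = (1/n)·A·R^(2/3)·S^(1/2) = (1/0.013) × 8.242 × 0.9078^(2/3) × 0.0050^(1/2) = 42.03 m³/s
V = Q/A = 42.03/8.242 = 5.100 m/s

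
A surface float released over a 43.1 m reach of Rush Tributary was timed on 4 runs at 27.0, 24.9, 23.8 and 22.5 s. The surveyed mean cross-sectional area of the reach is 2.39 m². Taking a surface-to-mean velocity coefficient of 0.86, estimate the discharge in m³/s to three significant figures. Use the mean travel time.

t̄ = (27.0 + 24.9 + 23.8 + 22.5) / 4 = 24.55 s
v_surface = L / t̄ = 43.1 / 24.55 = 1.756 m/s
v_mean = 0.86 × 1.756 = 1.510 m/s
Q = A × v_mean = 2.39 × 1.510 = 3.608 m³/s

3.61 m³/s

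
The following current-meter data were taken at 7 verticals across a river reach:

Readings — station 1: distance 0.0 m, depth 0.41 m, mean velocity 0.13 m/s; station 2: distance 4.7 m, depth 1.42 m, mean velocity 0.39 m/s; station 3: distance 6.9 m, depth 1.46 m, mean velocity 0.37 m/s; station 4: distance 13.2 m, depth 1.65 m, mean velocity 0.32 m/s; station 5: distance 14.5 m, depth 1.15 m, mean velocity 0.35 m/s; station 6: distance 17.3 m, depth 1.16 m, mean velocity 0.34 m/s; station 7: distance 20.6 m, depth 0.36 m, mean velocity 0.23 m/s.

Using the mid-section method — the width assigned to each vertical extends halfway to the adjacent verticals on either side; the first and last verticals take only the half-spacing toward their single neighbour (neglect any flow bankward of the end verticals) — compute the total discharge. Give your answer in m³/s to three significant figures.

w_1 = (4.7 − 0.0)/2 = 2.35 m; q_1 = 0.13 × 0.41 × 2.35 = 0.1253 m³/s
w_2 = (6.9 − 0.0)/2 = 3.45 m; q_2 = 0.39 × 1.42 × 3.45 = 1.911 m³/s
w_3 = (13.2 − 4.7)/2 = 4.25 m; q_3 = 0.37 × 1.46 × 4.25 = 2.296 m³/s
w_4 = (14.5 − 6.9)/2 = 3.8 m; q_4 = 0.32 × 1.65 × 3.8 = 2.006 m³/s
w_5 = (17.3 − 13.2)/2 = 2.05 m; q_5 = 0.35 × 1.15 × 2.05 = 0.8251 m³/s
w_6 = (20.6 − 14.5)/2 = 3.05 m; q_6 = 0.34 × 1.16 × 3.05 = 1.203 m³/s
w_7 = (20.6 − 17.3)/2 = 1.65 m; q_7 = 0.23 × 0.36 × 1.65 = 0.1366 m³/s
Q = Σ qᵢ = 8.503 m³/s

8.50 m³/s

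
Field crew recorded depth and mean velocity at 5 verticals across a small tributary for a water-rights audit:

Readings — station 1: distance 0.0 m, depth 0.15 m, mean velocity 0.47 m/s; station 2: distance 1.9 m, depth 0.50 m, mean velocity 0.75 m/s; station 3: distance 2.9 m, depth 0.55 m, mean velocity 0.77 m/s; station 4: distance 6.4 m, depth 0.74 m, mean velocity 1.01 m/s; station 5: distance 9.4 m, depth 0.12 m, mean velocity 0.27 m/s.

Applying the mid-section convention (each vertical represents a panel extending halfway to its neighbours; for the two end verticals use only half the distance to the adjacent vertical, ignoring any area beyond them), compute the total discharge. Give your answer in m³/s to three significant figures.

w_1 = (1.9 − 0.0)/2 = 0.95 m; q_1 = 0.47 × 0.15 × 0.95 = 0.06698 m³/s
w_2 = (2.9 − 0.0)/2 = 1.45 m; q_2 = 0.75 × 0.50 × 1.45 = 0.5438 m³/s
w_3 = (6.4 − 1.9)/2 = 2.25 m; q_3 = 0.77 × 0.55 × 2.25 = 0.9529 m³/s
w_4 = (9.4 − 2.9)/2 = 3.25 m; q_4 = 1.01 × 0.74 × 3.25 = 2.429 m³/s
w_5 = (9.4 − 6.4)/2 = 1.5 m; q_5 = 0.27 × 0.12 × 1.5 = 0.04860 m³/s
Q = Σ qᵢ = 4.041 m³/s

4.04 m³/s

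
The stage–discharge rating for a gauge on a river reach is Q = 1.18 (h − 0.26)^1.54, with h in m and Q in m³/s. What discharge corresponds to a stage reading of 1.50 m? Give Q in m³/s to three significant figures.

1.64 m³/s

Q = 1.18 × (1.50 − 0.26)^1.54 = 1.18 × 1.24^1.54 = 1.643 m³/s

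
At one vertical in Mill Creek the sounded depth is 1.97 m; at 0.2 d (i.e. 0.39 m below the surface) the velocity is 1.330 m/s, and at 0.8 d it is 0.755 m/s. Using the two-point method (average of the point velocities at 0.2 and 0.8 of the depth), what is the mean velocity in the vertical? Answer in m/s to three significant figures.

v̄ = (1.330 + 0.755) / 2 = 1.043 m/s

1.04 m/s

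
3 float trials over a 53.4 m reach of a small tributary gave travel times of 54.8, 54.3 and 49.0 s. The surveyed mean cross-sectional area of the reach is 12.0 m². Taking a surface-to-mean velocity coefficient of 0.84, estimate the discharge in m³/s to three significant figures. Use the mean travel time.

10.2 m³/s

t̄ = (54.8 + 54.3 + 49.0) / 3 = 52.7 s
v_surface = L / t̄ = 53.4 / 52.7 = 1.013 m/s
v_mean = 0.84 × 1.013 = 0.8512 m/s
Q = A × v_mean = 12.0 × 0.8512 = 10.21 m³/s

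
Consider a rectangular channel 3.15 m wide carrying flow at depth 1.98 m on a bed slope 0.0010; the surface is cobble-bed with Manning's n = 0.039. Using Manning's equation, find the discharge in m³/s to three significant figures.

A = b·y = 3.15 × 1.98 = 6.237 m²
P = b + 2y = 3.15 + 2×1.98 = 7.110 m
R = A/P = 6.237/7.110 = 0.8772 m
Q = (1/n)·A·R^(2/3)·S^(1/2) = (1/0.039) × 6.237 × 0.8772^(2/3) × 0.0010^(1/2) = 4.634 m³/s

4.63 m³/s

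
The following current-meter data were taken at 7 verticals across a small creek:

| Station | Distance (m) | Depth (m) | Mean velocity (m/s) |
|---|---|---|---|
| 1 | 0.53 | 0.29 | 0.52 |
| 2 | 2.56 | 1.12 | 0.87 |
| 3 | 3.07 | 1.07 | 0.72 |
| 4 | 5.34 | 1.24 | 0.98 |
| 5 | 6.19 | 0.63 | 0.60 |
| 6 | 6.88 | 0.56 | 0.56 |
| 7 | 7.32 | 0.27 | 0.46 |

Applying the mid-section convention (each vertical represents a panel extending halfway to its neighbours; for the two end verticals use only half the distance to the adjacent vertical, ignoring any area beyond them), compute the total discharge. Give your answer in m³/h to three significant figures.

w_1 = (2.56 − 0.53)/2 = 1.015 m; q_1 = 0.52 × 0.29 × 1.015 = 0.1531 m³/s
w_2 = (3.07 − 0.53)/2 = 1.27 m; q_2 = 0.87 × 1.12 × 1.27 = 1.237 m³/s
w_3 = (5.34 − 2.56)/2 = 1.39 m; q_3 = 0.72 × 1.07 × 1.39 = 1.071 m³/s
w_4 = (6.19 − 3.07)/2 = 1.56 m; q_4 = 0.98 × 1.24 × 1.56 = 1.896 m³/s
w_5 = (6.88 − 5.34)/2 = 0.77 m; q_5 = 0.60 × 0.63 × 0.77 = 0.2911 m³/s
w_6 = (7.32 − 6.19)/2 = 0.565 m; q_6 = 0.56 × 0.56 × 0.565 = 0.1772 m³/s
w_7 = (7.32 − 6.88)/2 = 0.22 m; q_7 = 0.46 × 0.27 × 0.22 = 0.02732 m³/s
Q = Σ qᵢ = 4.853 m³/s
= 4.853 × 3600 = 17470 m³/h

17500 m³/h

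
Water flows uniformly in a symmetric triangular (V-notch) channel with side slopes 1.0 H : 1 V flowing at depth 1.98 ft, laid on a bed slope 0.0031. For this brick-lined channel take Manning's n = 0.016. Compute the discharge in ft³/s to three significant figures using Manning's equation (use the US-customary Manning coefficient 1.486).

16.0 ft³/s

A = z·y² = 1.0×1.98² = 3.920 ft²
P = 2y√(1+z²) = 2×1.98×√(1+1.0²) = 5.600 ft
R = A/P = 3.920/5.600 = 0.7000 ft
Q = (1.486/n)·A·R^(2/3)·S^(1/2) = (1.486/0.016) × 3.920 × 0.7000^(2/3) × 0.0031^(1/2) = 15.98 ft³/s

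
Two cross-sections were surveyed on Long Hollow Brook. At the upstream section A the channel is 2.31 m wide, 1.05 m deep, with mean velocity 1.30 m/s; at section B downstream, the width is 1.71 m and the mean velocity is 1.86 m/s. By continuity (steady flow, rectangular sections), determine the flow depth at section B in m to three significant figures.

Q = A₁V₁ = (2.31×1.05) × 1.30 = 3.153 m³/s
d₂ = Q/(b₂ V₂) = 3.153/(1.71×1.86) = 0.9914 m

0.991 m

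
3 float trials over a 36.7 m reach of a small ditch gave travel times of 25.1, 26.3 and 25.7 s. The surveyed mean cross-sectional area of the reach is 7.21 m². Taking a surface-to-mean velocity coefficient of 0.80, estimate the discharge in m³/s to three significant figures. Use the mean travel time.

t̄ = (25.1 + 26.3 + 25.7) / 3 = 25.7 s
v_surface = L / t̄ = 36.7 / 25.7 = 1.428 m/s
v_mean = 0.80 × 1.428 = 1.142 m/s
Q = A × v_mean = 7.21 × 1.142 = 8.237 m³/s

8.24 m³/s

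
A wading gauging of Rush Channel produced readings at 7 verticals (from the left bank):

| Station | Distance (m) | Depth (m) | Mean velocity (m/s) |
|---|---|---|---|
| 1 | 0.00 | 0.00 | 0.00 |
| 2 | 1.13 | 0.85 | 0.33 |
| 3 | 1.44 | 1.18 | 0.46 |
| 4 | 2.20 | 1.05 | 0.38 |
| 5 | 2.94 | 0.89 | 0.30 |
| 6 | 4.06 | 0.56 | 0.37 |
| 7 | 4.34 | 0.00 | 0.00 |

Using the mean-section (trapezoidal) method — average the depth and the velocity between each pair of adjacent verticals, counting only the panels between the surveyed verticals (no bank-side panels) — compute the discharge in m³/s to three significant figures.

Panel 1-2: Δb = 1.13 m, d̄ = (0.00+0.85)/2 = 0.425, v̄ = (0.00+0.33)/2 = 0.165 → q = 1.13×0.425×0.165 = 0.07924 m³/s
Panel 2-3: Δb = 0.31 m, d̄ = (0.85+1.18)/2 = 1.015, v̄ = (0.33+0.46)/2 = 0.395 → q = 0.31×1.015×0.395 = 0.1243 m³/s
Panel 3-4: Δb = 0.76 m, d̄ = (1.18+1.05)/2 = 1.115, v̄ = (0.46+0.38)/2 = 0.42 → q = 0.76×1.115×0.42 = 0.3559 m³/s
Panel 4-5: Δb = 0.74 m, d̄ = (1.05+0.89)/2 = 0.97, v̄ = (0.38+0.30)/2 = 0.34 → q = 0.74×0.97×0.34 = 0.2441 m³/s
Panel 5-6: Δb = 1.12 m, d̄ = (0.89+0.56)/2 = 0.725, v̄ = (0.30+0.37)/2 = 0.335 → q = 1.12×0.725×0.335 = 0.2720 m³/s
Panel 6-7: Δb = 0.28 m, d̄ = (0.56+0.00)/2 = 0.28, v̄ = (0.37+0.00)/2 = 0.185 → q = 0.28×0.28×0.185 = 0.01450 m³/s
Q = Σ q = 1.090 m³/s

1.09 m³/s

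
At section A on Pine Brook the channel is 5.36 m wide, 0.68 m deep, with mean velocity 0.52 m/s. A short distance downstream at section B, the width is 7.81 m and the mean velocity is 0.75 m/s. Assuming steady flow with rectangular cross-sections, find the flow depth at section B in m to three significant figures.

Q = A₁V₁ = (5.36×0.68) × 0.52 = 1.895 m³/s
d₂ = Q/(b₂ V₂) = 1.895/(7.81×0.75) = 0.3236 m

0.324 m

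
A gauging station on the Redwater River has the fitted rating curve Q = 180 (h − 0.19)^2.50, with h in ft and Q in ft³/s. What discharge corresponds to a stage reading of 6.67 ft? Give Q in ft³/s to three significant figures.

19200 ft³/s

Q = 180 × (6.67 − 0.19)^2.50 = 180 × 6.48^2.50 = 19240 ft³/s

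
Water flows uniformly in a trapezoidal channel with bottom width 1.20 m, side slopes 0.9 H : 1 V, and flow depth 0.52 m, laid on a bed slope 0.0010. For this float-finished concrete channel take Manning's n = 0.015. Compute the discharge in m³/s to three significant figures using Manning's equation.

A = (b + z·y)·y = (1.20 + 0.9×0.52)×0.52 = 0.8674 m²
P = b + 2y√(1+z²) = 1.20 + 2×0.52×√(1+0.9²) = 2.599 m
R = A/P = 0.8674/2.599 = 0.3337 m
Q = (1/n)·A·R^(2/3)·S^(1/2) = (1/0.015) × 0.8674 × 0.3337^(2/3) × 0.0010^(1/2) = 0.8797 m³/s

0.880 m³/s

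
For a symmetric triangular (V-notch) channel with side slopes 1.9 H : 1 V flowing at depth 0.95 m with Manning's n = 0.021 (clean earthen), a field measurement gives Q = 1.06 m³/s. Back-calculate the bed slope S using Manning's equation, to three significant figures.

A = z·y² = 1.9×0.95² = 1.715 m²
P = 2y√(1+z²) = 2×0.95×√(1+1.9²) = 4.079 m
R = A/P = 1.715/4.079 = 0.4203 m
S = (Q·n / (1·A·R^(2/3)))² = (1.06×0.021 / (1×1.715×0.5611))² = 0.0005352

0.000535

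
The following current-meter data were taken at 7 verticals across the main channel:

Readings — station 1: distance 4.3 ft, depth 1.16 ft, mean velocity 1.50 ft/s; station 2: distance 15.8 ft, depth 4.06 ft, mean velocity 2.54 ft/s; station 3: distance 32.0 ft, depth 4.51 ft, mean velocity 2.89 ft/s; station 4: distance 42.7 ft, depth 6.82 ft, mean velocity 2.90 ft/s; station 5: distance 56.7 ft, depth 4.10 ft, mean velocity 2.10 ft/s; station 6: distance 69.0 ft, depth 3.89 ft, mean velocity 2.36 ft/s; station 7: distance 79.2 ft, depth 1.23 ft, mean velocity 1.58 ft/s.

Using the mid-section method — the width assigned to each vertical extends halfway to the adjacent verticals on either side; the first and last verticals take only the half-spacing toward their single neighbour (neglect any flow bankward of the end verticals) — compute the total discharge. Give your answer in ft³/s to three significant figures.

799 ft³/s

w_1 = (15.8 − 4.3)/2 = 5.75 ft; q_1 = 1.50 × 1.16 × 5.75 = 10.01 ft³/s
w_2 = (32.0 − 4.3)/2 = 13.85 ft; q_2 = 2.54 × 4.06 × 13.85 = 142.8 ft³/s
w_3 = (42.7 − 15.8)/2 = 13.45 ft; q_3 = 2.89 × 4.51 × 13.45 = 175.3 ft³/s
w_4 = (56.7 − 32.0)/2 = 12.35 ft; q_4 = 2.90 × 6.82 × 12.35 = 244.3 ft³/s
w_5 = (69.0 − 42.7)/2 = 13.15 ft; q_5 = 2.10 × 4.10 × 13.15 = 113.2 ft³/s
w_6 = (79.2 − 56.7)/2 = 11.25 ft; q_6 = 2.36 × 3.89 × 11.25 = 103.3 ft³/s
w_7 = (79.2 − 69.0)/2 = 5.1 ft; q_7 = 1.58 × 1.23 × 5.1 = 9.911 ft³/s
Q = Σ qᵢ = 798.8 ft³/s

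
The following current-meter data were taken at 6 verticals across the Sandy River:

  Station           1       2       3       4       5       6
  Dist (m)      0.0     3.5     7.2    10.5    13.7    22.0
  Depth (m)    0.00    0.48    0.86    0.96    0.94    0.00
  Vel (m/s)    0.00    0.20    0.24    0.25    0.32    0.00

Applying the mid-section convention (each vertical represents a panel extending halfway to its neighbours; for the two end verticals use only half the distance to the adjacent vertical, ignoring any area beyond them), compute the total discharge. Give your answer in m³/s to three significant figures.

3.58 m³/s

w_2 = (7.2 − 0.0)/2 = 3.6 m; q_2 = 0.20 × 0.48 × 3.6 = 0.3456 m³/s
w_3 = (10.5 − 3.5)/2 = 3.5 m; q_3 = 0.24 × 0.86 × 3.5 = 0.7224 m³/s
w_4 = (13.7 − 7.2)/2 = 3.25 m; q_4 = 0.25 × 0.96 × 3.25 = 0.7800 m³/s
w_5 = (22.0 − 10.5)/2 = 5.75 m; q_5 = 0.32 × 0.94 × 5.75 = 1.730 m³/s
Stations 1, 6 contribute zero (depth or velocity is 0).
Q = Σ qᵢ = 3.578 m³/s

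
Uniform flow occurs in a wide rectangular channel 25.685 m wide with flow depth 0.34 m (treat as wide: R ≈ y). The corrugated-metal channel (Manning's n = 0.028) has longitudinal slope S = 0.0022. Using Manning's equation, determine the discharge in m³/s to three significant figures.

7.13 m³/s

A = b·y = 25.685 × 0.34 = 8.733 m²
Wide channel: R ≈ y = 0.34 m
Q = (1/n)·A·R^(2/3)·S^(1/2) = (1/0.028) × 8.733 × 0.3400^(2/3) × 0.0022^(1/2) = 7.126 m³/s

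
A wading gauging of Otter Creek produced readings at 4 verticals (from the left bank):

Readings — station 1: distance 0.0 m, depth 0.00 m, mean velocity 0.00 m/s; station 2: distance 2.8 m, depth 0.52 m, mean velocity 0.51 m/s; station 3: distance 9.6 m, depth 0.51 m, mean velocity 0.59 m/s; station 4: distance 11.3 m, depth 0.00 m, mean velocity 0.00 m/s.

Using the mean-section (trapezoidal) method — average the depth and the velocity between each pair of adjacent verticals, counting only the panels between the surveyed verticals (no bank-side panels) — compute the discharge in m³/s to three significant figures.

Panel 1-2: Δb = 2.8 m, d̄ = (0.00+0.52)/2 = 0.26, v̄ = (0.00+0.51)/2 = 0.255 → q = 2.8×0.26×0.255 = 0.1856 m³/s
Panel 2-3: Δb = 6.8 m, d̄ = (0.52+0.51)/2 = 0.515, v̄ = (0.51+0.59)/2 = 0.55 → q = 6.8×0.515×0.55 = 1.926 m³/s
Panel 3-4: Δb = 1.7 m, d̄ = (0.51+0.00)/2 = 0.255, v̄ = (0.59+0.00)/2 = 0.295 → q = 1.7×0.255×0.295 = 0.1279 m³/s
Q = Σ q = 2.240 m³/s

2.24 m³/s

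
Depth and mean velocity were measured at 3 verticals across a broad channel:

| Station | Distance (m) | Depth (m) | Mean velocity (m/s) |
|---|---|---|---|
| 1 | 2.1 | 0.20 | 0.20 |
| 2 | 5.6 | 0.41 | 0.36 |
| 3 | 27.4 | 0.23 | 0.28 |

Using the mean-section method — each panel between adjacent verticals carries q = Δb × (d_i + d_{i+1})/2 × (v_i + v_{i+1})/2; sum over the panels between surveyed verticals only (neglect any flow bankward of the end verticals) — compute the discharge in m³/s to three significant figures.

2.53 m³/s

Panel 1-2: Δb = 3.5 m, d̄ = (0.20+0.41)/2 = 0.305, v̄ = (0.20+0.36)/2 = 0.28 → q = 3.5×0.305×0.28 = 0.2989 m³/s
Panel 2-3: Δb = 21.8 m, d̄ = (0.41+0.23)/2 = 0.32, v̄ = (0.36+0.28)/2 = 0.32 → q = 21.8×0.32×0.32 = 2.232 m³/s
Q = Σ q = 2.531 m³/s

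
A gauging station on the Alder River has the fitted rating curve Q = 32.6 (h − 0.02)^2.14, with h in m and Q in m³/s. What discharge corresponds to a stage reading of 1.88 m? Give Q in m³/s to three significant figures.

123 m³/s

Q = 32.6 × (1.88 − 0.02)^2.14 = 32.6 × 1.86^2.14 = 123.0 m³/s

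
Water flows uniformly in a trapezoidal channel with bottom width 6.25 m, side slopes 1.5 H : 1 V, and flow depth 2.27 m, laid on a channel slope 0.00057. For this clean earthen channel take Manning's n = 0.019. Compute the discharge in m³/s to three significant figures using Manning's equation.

36.4 m³/s

A = (b + z·y)·y = (6.25 + 1.5×2.27)×2.27 = 21.92 m²
P = b + 2y√(1+z²) = 6.25 + 2×2.27×√(1+1.5²) = 14.43 m
R = A/P = 21.92/14.43 = 1.518 m
Q = (1/n)·A·R^(2/3)·S^(1/2) = (1/0.019) × 21.92 × 1.518^(2/3) × 0.00057^(1/2) = 36.38 m³/s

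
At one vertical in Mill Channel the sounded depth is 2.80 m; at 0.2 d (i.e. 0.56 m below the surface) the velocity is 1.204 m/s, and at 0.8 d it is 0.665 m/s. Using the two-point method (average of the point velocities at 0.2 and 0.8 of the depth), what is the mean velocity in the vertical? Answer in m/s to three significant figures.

v̄ = (1.204 + 0.665) / 2 = 0.9345 m/s

0.935 m/s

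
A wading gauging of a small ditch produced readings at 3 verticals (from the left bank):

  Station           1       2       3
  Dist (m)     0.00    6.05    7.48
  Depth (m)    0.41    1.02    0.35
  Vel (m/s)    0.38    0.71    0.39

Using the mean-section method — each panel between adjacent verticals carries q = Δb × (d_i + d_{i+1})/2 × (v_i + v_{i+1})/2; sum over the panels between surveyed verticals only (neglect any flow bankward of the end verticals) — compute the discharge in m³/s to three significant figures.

Panel 1-2: Δb = 6.05 m, d̄ = (0.41+1.02)/2 = 0.715, v̄ = (0.38+0.71)/2 = 0.545 → q = 6.05×0.715×0.545 = 2.358 m³/s
Panel 2-3: Δb = 1.43 m, d̄ = (1.02+0.35)/2 = 0.685, v̄ = (0.71+0.39)/2 = 0.55 → q = 1.43×0.685×0.55 = 0.5388 m³/s
Q = Σ q = 2.896 m³/s

2.90 m³/s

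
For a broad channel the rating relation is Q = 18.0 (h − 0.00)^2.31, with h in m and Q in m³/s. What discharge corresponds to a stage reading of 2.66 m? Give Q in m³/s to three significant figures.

Q = 18.0 × (2.66 − 0.00)^2.31 = 18.0 × 2.66^2.31 = 172.5 m³/s

172 m³/s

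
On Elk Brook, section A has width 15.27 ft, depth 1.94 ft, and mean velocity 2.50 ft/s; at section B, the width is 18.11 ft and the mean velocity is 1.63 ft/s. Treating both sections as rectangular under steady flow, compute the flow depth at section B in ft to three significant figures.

Q = A₁V₁ = (15.27×1.94) × 2.50 = 74.06 ft³/s
d₂ = Q/(b₂ V₂) = 74.06/(18.11×1.63) = 2.509 ft

2.51 ft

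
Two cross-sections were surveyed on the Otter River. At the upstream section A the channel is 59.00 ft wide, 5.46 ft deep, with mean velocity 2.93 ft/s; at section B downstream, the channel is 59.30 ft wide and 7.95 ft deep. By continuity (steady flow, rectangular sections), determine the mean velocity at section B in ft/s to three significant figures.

2.00 ft/s

Q = A₁V₁ = (59.00×5.46) × 2.93 = 943.9 ft³/s
A₂ = 59.30 × 7.95 = 471.4 ft²
V₂ = Q/A₂ = 943.9/471.4 = 2.002 ft/s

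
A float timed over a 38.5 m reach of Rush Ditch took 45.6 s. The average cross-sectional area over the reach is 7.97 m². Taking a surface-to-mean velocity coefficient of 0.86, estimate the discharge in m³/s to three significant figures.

v_surface = L / t̄ = 38.5 / 45.6 = 0.8443 m/s
v_mean = 0.86 × 0.8443 = 0.7261 m/s
Q = A × v_mean = 7.97 × 0.7261 = 5.787 m³/s

5.79 m³/s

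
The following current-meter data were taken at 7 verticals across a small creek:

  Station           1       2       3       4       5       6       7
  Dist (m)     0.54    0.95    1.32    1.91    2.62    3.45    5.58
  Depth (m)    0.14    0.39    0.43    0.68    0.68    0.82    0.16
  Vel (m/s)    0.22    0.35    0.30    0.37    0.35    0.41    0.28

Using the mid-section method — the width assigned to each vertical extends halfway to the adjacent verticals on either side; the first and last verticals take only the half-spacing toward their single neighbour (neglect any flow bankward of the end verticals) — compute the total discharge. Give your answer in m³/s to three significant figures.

w_1 = (0.95 − 0.54)/2 = 0.205 m; q_1 = 0.22 × 0.14 × 0.205 = 0.006314 m³/s
w_2 = (1.32 − 0.54)/2 = 0.39 m; q_2 = 0.35 × 0.39 × 0.39 = 0.05324 m³/s
w_3 = (1.91 − 0.95)/2 = 0.48 m; q_3 = 0.30 × 0.43 × 0.48 = 0.06192 m³/s
w_4 = (2.62 − 1.32)/2 = 0.65 m; q_4 = 0.37 × 0.68 × 0.65 = 0.1635 m³/s
w_5 = (3.45 − 1.91)/2 = 0.77 m; q_5 = 0.35 × 0.68 × 0.77 = 0.1833 m³/s
w_6 = (5.58 − 2.62)/2 = 1.48 m; q_6 = 0.41 × 0.82 × 1.48 = 0.4976 m³/s
w_7 = (5.58 − 3.45)/2 = 1.065 m; q_7 = 0.28 × 0.16 × 1.065 = 0.04771 m³/s
Q = Σ qᵢ = 1.014 m³/s

1.01 m³/s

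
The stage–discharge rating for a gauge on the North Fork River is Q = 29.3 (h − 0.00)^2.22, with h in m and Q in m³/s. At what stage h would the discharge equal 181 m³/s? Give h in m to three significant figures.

2.27 m

h − h₀ = (Q/C)^(1/b) = (181/29.3)^(1/2.22) = 2.271 m
h = 0.00 + 2.271 = 2.271 m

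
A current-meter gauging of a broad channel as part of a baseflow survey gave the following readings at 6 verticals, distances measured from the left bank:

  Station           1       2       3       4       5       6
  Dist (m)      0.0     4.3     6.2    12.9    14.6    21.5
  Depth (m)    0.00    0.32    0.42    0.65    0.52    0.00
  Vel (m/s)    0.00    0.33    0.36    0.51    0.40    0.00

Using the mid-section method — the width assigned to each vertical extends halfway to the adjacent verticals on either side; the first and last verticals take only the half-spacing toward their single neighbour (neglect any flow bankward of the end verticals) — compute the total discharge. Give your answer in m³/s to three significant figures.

3.26 m³/s

w_2 = (6.2 − 0.0)/2 = 3.1 m; q_2 = 0.33 × 0.32 × 3.1 = 0.3274 m³/s
w_3 = (12.9 − 4.3)/2 = 4.3 m; q_3 = 0.36 × 0.42 × 4.3 = 0.6502 m³/s
w_4 = (14.6 − 6.2)/2 = 4.2 m; q_4 = 0.51 × 0.65 × 4.2 = 1.392 m³/s
w_5 = (21.5 − 12.9)/2 = 4.3 m; q_5 = 0.40 × 0.52 × 4.3 = 0.8944 m³/s
Stations 1, 6 contribute zero (depth or velocity is 0).
Q = Σ qᵢ = 3.264 m³/s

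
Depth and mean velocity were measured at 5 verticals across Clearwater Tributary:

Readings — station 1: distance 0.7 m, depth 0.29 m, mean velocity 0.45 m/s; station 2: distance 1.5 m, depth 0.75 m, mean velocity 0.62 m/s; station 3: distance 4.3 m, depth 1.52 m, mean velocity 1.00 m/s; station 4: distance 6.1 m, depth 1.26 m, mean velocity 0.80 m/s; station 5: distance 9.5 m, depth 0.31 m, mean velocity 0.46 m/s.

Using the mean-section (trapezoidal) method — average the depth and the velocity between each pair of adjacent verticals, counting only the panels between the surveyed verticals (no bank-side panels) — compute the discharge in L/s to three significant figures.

Panel 1-2: Δb = 0.8 m, d̄ = (0.29+0.75)/2 = 0.52, v̄ = (0.45+0.62)/2 = 0.535 → q = 0.8×0.52×0.535 = 0.2226 m³/s
Panel 2-3: Δb = 2.8 m, d̄ = (0.75+1.52)/2 = 1.135, v̄ = (0.62+1.00)/2 = 0.81 → q = 2.8×1.135×0.81 = 2.574 m³/s
Panel 3-4: Δb = 1.8 m, d̄ = (1.52+1.26)/2 = 1.39, v̄ = (1.00+0.80)/2 = 0.9 → q = 1.8×1.39×0.9 = 2.252 m³/s
Panel 4-5: Δb = 3.4 m, d̄ = (1.26+0.31)/2 = 0.785, v̄ = (0.80+0.46)/2 = 0.63 → q = 3.4×0.785×0.63 = 1.681 m³/s
Q = Σ q = 6.730 m³/s
= 6.730 × 1000 = 6730 L/s

6730 L/s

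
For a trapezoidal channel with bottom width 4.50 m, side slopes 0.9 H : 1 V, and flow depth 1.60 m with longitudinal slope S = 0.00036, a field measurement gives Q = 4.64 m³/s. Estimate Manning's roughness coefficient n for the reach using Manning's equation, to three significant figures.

0.0409

A = (b + z·y)·y = (4.50 + 0.9×1.60)×1.60 = 9.504 m²
P = b + 2y√(1+z²) = 4.50 + 2×1.60×√(1+0.9²) = 8.805 m
R = A/P = 9.504/8.805 = 1.079 m
n = (1/Q)·A·R^(2/3)·S^(1/2) = (1/4.64) × 9.504 × 1.052 × 0.01897 = 0.04089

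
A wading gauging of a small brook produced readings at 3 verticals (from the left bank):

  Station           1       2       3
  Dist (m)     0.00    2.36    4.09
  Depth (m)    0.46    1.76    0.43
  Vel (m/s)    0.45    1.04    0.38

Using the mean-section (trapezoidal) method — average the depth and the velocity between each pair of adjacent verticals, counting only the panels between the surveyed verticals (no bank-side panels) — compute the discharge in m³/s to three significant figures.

3.30 m³/s

Panel 1-2: Δb = 2.36 m, d̄ = (0.46+1.76)/2 = 1.11, v̄ = (0.45+1.04)/2 = 0.745 → q = 2.36×1.11×0.745 = 1.952 m³/s
Panel 2-3: Δb = 1.73 m, d̄ = (1.76+0.43)/2 = 1.095, v̄ = (1.04+0.38)/2 = 0.71 → q = 1.73×1.095×0.71 = 1.345 m³/s
Q = Σ q = 3.297 m³/s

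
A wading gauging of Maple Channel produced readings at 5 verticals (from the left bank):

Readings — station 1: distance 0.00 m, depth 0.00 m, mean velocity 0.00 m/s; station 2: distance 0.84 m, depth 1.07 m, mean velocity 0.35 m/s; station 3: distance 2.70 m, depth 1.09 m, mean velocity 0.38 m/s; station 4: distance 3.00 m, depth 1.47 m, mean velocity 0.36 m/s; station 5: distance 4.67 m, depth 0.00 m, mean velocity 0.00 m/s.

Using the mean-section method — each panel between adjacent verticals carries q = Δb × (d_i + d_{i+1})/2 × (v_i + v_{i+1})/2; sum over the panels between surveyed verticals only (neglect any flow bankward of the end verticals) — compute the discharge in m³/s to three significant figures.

1.17 m³/s

Panel 1-2: Δb = 0.84 m, d̄ = (0.00+1.07)/2 = 0.535, v̄ = (0.00+0.35)/2 = 0.175 → q = 0.84×0.535×0.175 = 0.07865 m³/s
Panel 2-3: Δb = 1.86 m, d̄ = (1.07+1.09)/2 = 1.08, v̄ = (0.35+0.38)/2 = 0.365 → q = 1.86×1.08×0.365 = 0.7332 m³/s
Panel 3-4: Δb = 0.3 m, d̄ = (1.09+1.47)/2 = 1.28, v̄ = (0.38+0.36)/2 = 0.37 → q = 0.3×1.28×0.37 = 0.1421 m³/s
Panel 4-5: Δb = 1.67 m, d̄ = (1.47+0.00)/2 = 0.735, v̄ = (0.36+0.00)/2 = 0.18 → q = 1.67×0.735×0.18 = 0.2209 m³/s
Q = Σ q = 1.175 m³/s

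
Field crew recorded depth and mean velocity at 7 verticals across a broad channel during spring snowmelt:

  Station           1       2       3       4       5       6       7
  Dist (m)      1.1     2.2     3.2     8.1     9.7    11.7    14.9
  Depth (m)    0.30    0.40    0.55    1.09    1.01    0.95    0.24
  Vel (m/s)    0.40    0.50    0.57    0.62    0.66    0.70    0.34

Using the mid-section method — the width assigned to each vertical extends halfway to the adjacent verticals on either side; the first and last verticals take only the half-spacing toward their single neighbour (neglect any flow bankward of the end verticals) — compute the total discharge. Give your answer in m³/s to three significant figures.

6.46 m³/s

w_1 = (2.2 − 1.1)/2 = 0.55 m; q_1 = 0.40 × 0.30 × 0.55 = 0.06600 m³/s
w_2 = (3.2 − 1.1)/2 = 1.05 m; q_2 = 0.50 × 0.40 × 1.05 = 0.2100 m³/s
w_3 = (8.1 − 2.2)/2 = 2.95 m; q_3 = 0.57 × 0.55 × 2.95 = 0.9248 m³/s
w_4 = (9.7 − 3.2)/2 = 3.25 m; q_4 = 0.62 × 1.09 × 3.25 = 2.196 m³/s
w_5 = (11.7 − 8.1)/2 = 1.8 m; q_5 = 0.66 × 1.01 × 1.8 = 1.200 m³/s
w_6 = (14.9 − 9.7)/2 = 2.6 m; q_6 = 0.70 × 0.95 × 2.6 = 1.729 m³/s
w_7 = (14.9 − 11.7)/2 = 1.6 m; q_7 = 0.34 × 0.24 × 1.6 = 0.1306 m³/s
Q = Σ qᵢ = 6.457 m³/s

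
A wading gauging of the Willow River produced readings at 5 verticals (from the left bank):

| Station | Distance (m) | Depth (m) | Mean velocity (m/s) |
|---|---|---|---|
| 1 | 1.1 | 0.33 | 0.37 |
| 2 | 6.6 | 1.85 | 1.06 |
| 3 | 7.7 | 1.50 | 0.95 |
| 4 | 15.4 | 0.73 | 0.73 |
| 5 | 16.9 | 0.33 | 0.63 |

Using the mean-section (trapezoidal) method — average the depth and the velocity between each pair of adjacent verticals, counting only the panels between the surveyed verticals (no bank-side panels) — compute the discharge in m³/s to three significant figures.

Panel 1-2: Δb = 5.5 m, d̄ = (0.33+1.85)/2 = 1.09, v̄ = (0.37+1.06)/2 = 0.715 → q = 5.5×1.09×0.715 = 4.286 m³/s
Panel 2-3: Δb = 1.1 m, d̄ = (1.85+1.50)/2 = 1.675, v̄ = (1.06+0.95)/2 = 1.005 → q = 1.1×1.675×1.005 = 1.852 m³/s
Panel 3-4: Δb = 7.7 m, d̄ = (1.50+0.73)/2 = 1.115, v̄ = (0.95+0.73)/2 = 0.84 → q = 7.7×1.115×0.84 = 7.212 m³/s
Panel 4-5: Δb = 1.5 m, d̄ = (0.73+0.33)/2 = 0.53, v̄ = (0.73+0.63)/2 = 0.68 → q = 1.5×0.53×0.68 = 0.5406 m³/s
Q = Σ q = 13.89 m³/s

13.9 m³/s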